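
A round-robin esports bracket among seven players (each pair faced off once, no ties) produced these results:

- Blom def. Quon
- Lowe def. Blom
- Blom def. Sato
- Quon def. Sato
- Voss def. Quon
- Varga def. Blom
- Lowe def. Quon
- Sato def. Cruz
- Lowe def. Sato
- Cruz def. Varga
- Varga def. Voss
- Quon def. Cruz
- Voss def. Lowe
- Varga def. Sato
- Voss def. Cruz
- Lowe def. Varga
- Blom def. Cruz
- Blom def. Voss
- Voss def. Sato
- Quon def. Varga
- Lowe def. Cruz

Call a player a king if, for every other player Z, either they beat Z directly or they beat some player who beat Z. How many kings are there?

Cruz cannot reach Quon, Lowe in two steps.
Quon cannot reach Lowe in two steps.
Voss reaches everyone (king).
Lowe reaches everyone (king).
Varga reaches everyone (king).
Blom reaches everyone (king).
Sato cannot reach Quon, Voss, Lowe, Blom in two steps.
Kings: Voss, Lowe, Varga, Blom — 4.

4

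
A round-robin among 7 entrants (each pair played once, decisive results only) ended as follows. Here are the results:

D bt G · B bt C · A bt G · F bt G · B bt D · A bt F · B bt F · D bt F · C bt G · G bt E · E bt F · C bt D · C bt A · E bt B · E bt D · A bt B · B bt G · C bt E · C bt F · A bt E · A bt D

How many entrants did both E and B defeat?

E beat: B, D, F.
B beat: C, D, F, G.
Both beat: D, F — 2.

2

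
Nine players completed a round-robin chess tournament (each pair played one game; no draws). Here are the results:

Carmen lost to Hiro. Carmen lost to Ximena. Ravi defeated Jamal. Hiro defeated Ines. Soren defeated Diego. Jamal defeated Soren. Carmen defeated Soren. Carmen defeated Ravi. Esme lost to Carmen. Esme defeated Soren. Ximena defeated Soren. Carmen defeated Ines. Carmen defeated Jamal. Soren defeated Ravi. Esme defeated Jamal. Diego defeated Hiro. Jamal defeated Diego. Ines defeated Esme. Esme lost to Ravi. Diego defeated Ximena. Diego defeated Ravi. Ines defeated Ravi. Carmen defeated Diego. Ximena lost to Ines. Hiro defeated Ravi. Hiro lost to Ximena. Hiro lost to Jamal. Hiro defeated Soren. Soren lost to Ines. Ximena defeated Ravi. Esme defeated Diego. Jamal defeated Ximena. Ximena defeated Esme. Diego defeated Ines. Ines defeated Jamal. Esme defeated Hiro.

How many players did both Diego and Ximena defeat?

Diego beat: Ines, Hiro, Ravi, Ximena.
Ximena beat: Soren, Carmen, Esme, Hiro, Ravi.
Both beat: Hiro, Ravi — 2.

2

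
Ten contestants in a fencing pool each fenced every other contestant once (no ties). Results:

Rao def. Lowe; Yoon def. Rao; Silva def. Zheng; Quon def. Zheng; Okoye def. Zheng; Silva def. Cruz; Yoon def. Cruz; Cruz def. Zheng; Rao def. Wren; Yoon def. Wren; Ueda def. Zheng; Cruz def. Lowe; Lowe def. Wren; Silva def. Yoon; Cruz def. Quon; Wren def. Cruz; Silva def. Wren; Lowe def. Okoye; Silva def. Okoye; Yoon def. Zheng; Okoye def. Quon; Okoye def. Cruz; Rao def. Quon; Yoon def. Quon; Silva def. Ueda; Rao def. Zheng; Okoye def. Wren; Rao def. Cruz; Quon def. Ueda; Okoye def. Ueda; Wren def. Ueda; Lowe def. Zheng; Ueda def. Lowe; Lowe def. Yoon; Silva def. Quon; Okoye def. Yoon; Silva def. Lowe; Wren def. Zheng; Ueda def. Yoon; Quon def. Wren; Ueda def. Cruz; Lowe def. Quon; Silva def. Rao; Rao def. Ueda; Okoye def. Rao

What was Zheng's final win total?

0

Zheng's results: beat no one; lost to Okoye, Ueda, Wren, Rao, Yoon, Cruz, Quon, Silva, Lowe.
That is 0 wins.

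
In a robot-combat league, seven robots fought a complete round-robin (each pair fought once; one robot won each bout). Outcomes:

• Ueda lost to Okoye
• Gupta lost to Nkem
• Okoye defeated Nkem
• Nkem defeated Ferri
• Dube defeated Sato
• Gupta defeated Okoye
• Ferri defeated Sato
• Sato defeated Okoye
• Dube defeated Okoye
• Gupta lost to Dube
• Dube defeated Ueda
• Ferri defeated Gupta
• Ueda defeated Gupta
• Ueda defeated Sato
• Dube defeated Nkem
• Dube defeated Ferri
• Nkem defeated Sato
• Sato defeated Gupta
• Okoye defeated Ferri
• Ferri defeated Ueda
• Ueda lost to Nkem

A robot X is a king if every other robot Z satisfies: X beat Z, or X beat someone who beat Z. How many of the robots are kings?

Ueda cannot reach Dube, Ferri, Nkem in two steps.
Dube reaches everyone (king).
Gupta cannot reach Dube, Sato in two steps.
Okoye cannot reach Dube in two steps.
Ferri cannot reach Dube, Nkem in two steps.
Sato cannot reach Dube in two steps.
Nkem cannot reach Dube in two steps.
Kings: Dube — 1.

1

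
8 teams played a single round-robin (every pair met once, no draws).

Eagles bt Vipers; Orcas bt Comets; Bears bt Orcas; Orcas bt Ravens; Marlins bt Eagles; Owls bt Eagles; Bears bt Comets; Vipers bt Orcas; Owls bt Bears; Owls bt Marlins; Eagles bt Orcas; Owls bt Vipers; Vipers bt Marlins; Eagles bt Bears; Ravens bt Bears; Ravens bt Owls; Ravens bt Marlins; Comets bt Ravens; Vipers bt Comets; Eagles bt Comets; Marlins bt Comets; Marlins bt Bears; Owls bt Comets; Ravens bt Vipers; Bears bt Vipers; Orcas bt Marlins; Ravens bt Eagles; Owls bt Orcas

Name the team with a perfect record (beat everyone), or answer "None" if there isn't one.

Highest win total is Owls with 6 (out of 7 possible).
Owls lost to Ravens, so no team went undefeated.

None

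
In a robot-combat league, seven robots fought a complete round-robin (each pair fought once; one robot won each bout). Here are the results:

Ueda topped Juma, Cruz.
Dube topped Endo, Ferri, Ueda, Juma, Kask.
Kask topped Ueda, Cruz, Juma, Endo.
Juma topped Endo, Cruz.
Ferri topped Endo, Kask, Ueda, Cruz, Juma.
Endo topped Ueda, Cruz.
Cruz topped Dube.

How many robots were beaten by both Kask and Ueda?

Kask beat: Endo, Juma, Ueda, Cruz.
Ueda beat: Juma, Cruz.
Both beat: Juma, Cruz — 2.

2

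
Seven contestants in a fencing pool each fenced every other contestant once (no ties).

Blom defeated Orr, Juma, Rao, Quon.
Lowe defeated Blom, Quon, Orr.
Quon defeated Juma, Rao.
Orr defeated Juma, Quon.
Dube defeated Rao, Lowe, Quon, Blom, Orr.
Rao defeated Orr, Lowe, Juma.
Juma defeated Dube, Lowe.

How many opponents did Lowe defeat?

3

Lowe's results: beat Orr, Quon, Blom; lost to Dube, Rao, Juma.
That is 3 wins.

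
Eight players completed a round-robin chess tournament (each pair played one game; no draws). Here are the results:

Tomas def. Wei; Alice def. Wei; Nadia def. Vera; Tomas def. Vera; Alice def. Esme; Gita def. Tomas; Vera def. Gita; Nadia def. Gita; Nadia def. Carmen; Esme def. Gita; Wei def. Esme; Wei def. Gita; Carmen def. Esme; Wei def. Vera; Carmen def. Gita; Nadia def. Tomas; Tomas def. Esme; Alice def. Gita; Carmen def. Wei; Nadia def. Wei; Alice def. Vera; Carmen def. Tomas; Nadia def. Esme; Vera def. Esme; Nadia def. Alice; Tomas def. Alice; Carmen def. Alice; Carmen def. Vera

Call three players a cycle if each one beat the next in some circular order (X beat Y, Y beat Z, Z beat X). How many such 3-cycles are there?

4

Win totals: Vera 2, Wei 3, Esme 1, Carmen 6, Alice 4, Gita 1, Nadia 7, Tomas 4.
A player with w wins dominates both others in C(w,2) triples; summing gives 1 + 3 + 0 + 15 + 6 + 0 + 21 + 6 = 52 transitive triples.
Total triples C(8,3) = 56, so cyclic triples = 56 − 52 = 4.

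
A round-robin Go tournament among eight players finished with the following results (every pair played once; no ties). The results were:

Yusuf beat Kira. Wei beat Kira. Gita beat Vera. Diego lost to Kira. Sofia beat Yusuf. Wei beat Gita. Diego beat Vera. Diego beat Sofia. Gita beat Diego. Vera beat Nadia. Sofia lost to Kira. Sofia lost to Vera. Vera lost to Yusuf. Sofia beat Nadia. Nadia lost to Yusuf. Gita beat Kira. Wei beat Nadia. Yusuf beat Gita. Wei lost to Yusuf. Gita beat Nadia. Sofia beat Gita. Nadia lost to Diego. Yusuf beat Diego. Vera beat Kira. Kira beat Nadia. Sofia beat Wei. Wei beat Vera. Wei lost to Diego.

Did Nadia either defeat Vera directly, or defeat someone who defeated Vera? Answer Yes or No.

No

Nadia did not beat Vera directly.
Nadia beat no one, so there is no intermediate player.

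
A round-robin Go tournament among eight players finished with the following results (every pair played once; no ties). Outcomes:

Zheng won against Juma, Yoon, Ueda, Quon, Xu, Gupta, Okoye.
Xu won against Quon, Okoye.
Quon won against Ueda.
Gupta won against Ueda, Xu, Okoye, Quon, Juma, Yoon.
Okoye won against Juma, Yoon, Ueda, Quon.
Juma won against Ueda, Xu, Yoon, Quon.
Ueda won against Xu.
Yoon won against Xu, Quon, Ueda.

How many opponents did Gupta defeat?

6

Gupta's results: beat Ueda, Xu, Okoye, Quon, Juma, Yoon; lost to Zheng.
That is 6 wins.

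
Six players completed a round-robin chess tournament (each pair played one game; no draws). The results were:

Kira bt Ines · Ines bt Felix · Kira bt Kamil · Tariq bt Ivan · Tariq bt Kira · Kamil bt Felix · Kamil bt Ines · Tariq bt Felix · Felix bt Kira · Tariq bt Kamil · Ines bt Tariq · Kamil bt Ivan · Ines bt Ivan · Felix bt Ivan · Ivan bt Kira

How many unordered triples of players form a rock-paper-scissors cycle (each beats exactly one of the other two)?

Of the C(6,3) = 20 triples, the cyclic ones are: {Kira, Ines, Ivan}; {Kira, Ines, Tariq}; {Kira, Ines, Felix}; {Kira, Kamil, Ivan}; {Kira, Kamil, Felix}; {Ines, Kamil, Tariq}.
That is 6.

6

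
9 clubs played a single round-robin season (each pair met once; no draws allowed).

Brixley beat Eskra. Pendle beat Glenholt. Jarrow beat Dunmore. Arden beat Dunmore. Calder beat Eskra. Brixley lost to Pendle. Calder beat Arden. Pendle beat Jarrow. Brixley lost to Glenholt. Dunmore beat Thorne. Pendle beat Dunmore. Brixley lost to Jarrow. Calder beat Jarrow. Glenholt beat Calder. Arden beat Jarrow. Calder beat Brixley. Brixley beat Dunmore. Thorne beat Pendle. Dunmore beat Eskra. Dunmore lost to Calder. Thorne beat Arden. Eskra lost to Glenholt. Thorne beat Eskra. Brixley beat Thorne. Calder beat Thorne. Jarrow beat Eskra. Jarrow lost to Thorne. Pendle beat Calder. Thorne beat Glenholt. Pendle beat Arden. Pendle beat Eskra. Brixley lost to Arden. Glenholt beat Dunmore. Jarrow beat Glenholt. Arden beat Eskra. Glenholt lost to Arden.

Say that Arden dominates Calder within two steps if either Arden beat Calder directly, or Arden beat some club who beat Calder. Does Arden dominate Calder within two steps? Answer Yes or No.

Arden did not beat Calder directly.
Arden beat Eskra, Jarrow, Glenholt, Brixley, Dunmore. Of those, Glenholt beat Calder.

Yes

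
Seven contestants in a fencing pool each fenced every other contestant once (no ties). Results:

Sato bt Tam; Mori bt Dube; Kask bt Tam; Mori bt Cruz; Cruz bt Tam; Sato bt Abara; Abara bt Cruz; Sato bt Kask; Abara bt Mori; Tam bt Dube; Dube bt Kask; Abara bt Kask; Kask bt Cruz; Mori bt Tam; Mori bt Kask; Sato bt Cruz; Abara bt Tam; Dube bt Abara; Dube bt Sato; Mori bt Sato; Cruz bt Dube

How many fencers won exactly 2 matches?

2

Win totals: Dube 3, Sato 4, Kask 2, Mori 5, Tam 1, Abara 4, Cruz 2.
Exactly 2: Kask, Cruz — 2 fencers.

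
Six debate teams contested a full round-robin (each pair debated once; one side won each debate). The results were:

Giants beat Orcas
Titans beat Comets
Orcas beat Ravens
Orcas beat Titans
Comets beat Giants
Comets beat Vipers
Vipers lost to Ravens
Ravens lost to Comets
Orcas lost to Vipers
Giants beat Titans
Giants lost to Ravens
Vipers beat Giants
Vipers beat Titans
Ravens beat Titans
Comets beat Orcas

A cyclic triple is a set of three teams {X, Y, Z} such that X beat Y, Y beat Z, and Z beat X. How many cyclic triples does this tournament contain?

6

Win totals: Orcas 2, Giants 2, Vipers 3, Comets 4, Ravens 3, Titans 1.
A team with w wins dominates both others in C(w,2) triples; summing gives 1 + 1 + 3 + 6 + 3 + 0 = 14 transitive triples.
Total triples C(6,3) = 20, so cyclic triples = 20 − 14 = 6.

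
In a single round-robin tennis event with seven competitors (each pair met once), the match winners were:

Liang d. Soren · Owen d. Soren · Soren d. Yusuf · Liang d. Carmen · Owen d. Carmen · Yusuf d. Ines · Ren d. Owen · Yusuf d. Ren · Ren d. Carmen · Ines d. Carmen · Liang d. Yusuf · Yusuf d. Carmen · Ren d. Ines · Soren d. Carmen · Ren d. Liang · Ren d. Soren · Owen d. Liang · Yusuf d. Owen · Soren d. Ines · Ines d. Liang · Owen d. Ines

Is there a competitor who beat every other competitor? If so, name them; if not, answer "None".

Highest win total is Ren with 5 (out of 6 possible).
Ren lost to Yusuf, so no competitor went undefeated.

None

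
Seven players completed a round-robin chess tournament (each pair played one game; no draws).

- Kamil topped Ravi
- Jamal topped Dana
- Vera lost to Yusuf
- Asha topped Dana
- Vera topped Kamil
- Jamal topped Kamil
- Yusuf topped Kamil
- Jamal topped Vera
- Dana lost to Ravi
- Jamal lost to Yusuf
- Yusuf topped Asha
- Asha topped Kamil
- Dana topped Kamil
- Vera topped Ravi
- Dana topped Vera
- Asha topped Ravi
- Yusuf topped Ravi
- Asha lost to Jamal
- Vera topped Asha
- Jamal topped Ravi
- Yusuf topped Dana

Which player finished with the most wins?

Yusuf

Win totals: Ravi 1, Dana 2, Yusuf 6, Vera 3, Kamil 1, Jamal 5, Asha 3.
Yusuf leads with 6 wins (next highest: 5).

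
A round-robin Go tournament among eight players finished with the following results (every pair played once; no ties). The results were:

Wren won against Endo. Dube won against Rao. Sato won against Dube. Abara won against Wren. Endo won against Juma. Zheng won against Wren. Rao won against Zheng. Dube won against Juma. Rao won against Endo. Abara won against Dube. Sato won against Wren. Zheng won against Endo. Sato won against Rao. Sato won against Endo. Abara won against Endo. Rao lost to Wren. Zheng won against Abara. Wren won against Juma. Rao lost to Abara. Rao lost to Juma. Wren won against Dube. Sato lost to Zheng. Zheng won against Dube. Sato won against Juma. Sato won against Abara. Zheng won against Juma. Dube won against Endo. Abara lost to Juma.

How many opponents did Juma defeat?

2

Juma's results: beat Abara, Rao; lost to Dube, Wren, Endo, Sato, Zheng.
That is 2 wins.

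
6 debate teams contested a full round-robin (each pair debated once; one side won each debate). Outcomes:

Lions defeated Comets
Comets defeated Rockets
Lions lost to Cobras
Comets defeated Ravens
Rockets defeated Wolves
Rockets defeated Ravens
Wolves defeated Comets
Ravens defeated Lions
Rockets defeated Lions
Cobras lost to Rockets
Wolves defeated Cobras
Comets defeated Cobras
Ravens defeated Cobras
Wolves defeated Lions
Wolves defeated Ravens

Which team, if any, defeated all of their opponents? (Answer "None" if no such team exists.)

Highest win total is Wolves with 4 (out of 5 possible).
Wolves lost to Rockets, so no team went undefeated.

None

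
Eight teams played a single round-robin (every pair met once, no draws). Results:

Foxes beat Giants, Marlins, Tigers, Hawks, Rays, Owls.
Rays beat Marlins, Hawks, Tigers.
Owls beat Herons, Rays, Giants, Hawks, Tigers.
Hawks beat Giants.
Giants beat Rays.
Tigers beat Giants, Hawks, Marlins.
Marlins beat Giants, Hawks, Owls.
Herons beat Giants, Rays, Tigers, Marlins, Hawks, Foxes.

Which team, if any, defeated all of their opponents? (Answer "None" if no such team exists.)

None

Highest win total is Herons with 6 (out of 7 possible).
Herons lost to Owls, so no team went undefeated.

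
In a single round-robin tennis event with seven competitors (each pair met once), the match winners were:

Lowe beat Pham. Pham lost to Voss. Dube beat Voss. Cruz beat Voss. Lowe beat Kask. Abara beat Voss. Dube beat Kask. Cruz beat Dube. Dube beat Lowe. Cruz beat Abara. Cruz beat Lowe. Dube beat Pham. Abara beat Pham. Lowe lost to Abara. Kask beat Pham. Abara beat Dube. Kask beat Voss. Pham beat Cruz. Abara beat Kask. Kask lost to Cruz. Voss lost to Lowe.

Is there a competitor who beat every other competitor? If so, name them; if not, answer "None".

None

Highest win total is Cruz with 5 (out of 6 possible).
Cruz lost to Pham, so no competitor went undefeated.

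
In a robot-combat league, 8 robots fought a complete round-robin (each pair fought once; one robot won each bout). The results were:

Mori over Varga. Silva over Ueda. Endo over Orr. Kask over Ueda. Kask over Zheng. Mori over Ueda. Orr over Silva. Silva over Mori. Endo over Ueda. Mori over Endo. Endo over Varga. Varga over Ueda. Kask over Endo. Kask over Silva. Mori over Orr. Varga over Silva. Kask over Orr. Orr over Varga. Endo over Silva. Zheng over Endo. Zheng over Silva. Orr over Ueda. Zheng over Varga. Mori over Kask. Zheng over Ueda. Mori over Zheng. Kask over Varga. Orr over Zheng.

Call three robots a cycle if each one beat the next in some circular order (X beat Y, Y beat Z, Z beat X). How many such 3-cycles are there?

6

Win totals: Mori 6, Ueda 0, Silva 2, Kask 6, Endo 4, Orr 4, Zheng 4, Varga 2.
A robot with w wins dominates both others in C(w,2) triples; summing gives 15 + 0 + 1 + 15 + 6 + 6 + 6 + 1 = 50 transitive triples.
Total triples C(8,3) = 56, so cyclic triples = 56 − 50 = 6.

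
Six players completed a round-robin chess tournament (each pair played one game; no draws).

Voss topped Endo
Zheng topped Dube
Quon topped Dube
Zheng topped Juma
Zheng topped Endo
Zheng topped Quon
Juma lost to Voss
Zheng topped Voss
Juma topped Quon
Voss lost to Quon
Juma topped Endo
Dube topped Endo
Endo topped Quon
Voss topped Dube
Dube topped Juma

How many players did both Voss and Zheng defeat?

3

Voss beat: Juma, Dube, Endo.
Zheng beat: Juma, Dube, Voss, Endo, Quon.
Both beat: Juma, Dube, Endo — 3.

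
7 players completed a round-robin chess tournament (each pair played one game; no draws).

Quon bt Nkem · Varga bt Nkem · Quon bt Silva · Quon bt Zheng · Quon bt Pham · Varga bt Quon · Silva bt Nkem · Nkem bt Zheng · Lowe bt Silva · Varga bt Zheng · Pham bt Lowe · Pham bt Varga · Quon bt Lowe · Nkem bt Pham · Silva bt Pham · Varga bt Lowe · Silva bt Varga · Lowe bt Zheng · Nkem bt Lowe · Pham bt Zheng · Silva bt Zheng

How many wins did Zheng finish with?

0

Zheng's results: beat no one; lost to Nkem, Lowe, Quon, Pham, Silva, Varga.
That is 0 wins.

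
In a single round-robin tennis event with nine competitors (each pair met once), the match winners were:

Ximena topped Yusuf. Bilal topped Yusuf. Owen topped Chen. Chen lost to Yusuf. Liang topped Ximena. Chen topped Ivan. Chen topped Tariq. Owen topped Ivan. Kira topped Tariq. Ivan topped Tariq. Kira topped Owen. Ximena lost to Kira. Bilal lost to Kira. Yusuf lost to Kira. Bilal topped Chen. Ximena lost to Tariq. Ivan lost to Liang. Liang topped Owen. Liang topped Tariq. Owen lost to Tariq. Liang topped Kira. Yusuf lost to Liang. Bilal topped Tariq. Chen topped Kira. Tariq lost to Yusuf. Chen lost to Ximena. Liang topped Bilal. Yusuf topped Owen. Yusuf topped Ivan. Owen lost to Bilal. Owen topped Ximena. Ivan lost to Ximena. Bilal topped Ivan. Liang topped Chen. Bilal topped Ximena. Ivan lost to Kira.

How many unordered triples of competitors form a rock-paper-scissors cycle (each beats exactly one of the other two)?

Win totals: Ximena 3, Chen 3, Owen 3, Liang 8, Bilal 6, Ivan 1, Kira 6, Tariq 2, Yusuf 4.
A competitor with w wins dominates both others in C(w,2) triples; summing gives 3 + 3 + 3 + 28 + 15 + 0 + 15 + 1 + 6 = 74 transitive triples.
Total triples C(9,3) = 84, so cyclic triples = 84 − 74 = 10.

10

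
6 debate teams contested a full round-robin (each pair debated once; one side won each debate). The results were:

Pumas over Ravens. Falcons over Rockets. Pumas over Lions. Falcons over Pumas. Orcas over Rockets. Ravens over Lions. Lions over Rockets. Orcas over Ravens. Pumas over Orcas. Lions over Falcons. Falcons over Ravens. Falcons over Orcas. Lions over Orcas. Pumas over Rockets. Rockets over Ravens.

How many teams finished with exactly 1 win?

Win totals: Ravens 1, Pumas 4, Lions 3, Orcas 2, Falcons 4, Rockets 1.
Exactly 1: Ravens, Rockets — 2 teams.

2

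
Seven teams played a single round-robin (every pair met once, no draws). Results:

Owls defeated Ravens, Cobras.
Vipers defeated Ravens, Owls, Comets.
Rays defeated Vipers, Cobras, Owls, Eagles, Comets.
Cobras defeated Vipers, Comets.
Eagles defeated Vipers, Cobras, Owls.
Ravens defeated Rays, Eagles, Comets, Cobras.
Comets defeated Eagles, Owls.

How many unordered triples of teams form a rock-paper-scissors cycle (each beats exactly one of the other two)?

10

Win totals: Ravens 4, Rays 5, Eagles 3, Cobras 2, Owls 2, Vipers 3, Comets 2.
A team with w wins dominates both others in C(w,2) triples; summing gives 6 + 10 + 3 + 1 + 1 + 3 + 1 = 25 transitive triples.
Total triples C(7,3) = 35, so cyclic triples = 35 − 25 = 10.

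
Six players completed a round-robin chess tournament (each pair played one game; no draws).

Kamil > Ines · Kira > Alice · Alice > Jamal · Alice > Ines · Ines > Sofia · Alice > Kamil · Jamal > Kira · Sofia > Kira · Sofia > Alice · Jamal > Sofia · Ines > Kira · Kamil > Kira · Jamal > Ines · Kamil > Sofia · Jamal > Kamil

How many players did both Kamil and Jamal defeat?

3

Kamil beat: Sofia, Kira, Ines.
Jamal beat: Kamil, Sofia, Kira, Ines.
Both beat: Sofia, Kira, Ines — 3.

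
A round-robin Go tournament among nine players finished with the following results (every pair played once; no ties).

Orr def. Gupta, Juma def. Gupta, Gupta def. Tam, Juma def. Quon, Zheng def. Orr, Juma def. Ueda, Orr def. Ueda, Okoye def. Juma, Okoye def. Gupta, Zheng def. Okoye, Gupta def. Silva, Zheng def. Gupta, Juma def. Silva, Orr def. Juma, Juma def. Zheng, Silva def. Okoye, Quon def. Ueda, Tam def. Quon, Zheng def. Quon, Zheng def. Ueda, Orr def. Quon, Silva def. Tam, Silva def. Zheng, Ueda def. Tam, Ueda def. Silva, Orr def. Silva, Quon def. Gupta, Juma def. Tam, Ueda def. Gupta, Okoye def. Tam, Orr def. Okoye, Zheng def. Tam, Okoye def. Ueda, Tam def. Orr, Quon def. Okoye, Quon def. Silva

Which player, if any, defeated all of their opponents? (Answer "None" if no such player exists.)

Highest win total is Zheng with 6 (out of 8 possible).
Zheng lost to Silva, Juma, so no player went undefeated.

None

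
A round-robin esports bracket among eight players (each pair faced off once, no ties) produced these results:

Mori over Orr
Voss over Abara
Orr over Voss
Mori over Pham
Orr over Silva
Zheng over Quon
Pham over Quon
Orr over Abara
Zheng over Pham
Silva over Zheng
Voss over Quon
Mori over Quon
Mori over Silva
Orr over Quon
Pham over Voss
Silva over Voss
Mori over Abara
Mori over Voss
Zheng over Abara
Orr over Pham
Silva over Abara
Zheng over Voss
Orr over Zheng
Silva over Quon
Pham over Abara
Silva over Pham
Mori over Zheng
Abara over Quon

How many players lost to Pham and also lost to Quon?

0

Pham beat: Abara, Voss, Quon.
Quon beat: no one.
No one was beaten by both.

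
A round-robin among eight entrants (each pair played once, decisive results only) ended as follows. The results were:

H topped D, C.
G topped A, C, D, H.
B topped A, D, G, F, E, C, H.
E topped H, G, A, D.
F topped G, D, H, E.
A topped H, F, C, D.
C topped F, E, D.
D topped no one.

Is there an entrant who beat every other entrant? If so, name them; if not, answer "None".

B

B has 7 wins out of 7 opponents — a perfect record.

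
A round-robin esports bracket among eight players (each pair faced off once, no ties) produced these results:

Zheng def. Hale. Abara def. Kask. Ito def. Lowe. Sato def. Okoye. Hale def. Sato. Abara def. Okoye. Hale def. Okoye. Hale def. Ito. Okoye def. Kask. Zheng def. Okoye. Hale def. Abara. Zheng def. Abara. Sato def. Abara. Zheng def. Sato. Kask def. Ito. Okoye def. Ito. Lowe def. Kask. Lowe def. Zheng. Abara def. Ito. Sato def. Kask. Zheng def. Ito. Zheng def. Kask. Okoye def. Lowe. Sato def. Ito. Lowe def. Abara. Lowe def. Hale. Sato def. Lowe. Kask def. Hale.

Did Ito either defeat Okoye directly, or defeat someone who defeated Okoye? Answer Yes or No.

Ito did not beat Okoye directly.
Ito beat Lowe, but each of them lost to Okoye. No two-step path.

No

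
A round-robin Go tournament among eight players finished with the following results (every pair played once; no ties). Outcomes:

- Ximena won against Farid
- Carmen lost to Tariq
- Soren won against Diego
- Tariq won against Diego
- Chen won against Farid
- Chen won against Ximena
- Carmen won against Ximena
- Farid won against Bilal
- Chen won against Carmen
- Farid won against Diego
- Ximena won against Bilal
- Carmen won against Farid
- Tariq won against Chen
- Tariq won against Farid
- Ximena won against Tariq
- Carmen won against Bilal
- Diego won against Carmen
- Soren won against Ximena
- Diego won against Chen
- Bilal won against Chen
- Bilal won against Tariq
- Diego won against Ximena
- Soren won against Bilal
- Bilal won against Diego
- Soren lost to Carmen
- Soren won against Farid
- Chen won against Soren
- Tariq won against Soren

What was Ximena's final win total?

3

Ximena's results: beat Tariq, Farid, Bilal; lost to Carmen, Diego, Soren, Chen.
That is 3 wins.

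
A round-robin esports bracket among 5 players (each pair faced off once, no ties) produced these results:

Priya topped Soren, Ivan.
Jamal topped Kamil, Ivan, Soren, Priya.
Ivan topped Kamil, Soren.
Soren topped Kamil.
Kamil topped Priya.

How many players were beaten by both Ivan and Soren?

Ivan beat: Soren, Kamil.
Soren beat: Kamil.
Both beat: Kamil — 1.

1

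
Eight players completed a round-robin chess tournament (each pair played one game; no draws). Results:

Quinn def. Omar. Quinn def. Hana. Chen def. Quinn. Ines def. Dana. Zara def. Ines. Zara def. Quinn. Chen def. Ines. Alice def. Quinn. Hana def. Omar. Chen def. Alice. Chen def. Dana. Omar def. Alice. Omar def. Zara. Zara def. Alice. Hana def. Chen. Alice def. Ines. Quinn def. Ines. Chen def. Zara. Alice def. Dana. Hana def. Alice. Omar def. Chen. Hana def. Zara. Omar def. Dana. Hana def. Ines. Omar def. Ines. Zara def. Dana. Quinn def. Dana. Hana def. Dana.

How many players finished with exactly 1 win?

1

Win totals: Ines 1, Omar 5, Hana 6, Dana 0, Chen 5, Alice 3, Quinn 4, Zara 4.
Exactly 1: Ines — 1 player.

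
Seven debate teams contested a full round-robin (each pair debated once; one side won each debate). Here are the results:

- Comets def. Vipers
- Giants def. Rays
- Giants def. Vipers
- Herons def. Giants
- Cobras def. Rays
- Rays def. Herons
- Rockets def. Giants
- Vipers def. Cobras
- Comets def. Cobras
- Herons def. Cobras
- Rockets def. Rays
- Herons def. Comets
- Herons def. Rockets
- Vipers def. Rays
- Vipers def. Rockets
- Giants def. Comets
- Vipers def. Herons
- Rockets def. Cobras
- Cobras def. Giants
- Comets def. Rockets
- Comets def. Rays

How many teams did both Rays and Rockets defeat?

0

Rays beat: Herons.
Rockets beat: Cobras, Giants, Rays.
No one was beaten by both.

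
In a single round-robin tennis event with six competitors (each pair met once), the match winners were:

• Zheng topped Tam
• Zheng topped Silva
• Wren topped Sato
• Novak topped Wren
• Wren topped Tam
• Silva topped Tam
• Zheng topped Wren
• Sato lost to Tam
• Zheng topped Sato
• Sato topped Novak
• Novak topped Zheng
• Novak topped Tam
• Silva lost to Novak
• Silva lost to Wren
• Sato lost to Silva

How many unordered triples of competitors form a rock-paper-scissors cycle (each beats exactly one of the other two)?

4

Win totals: Wren 3, Novak 4, Tam 1, Silva 2, Zheng 4, Sato 1.
A competitor with w wins dominates both others in C(w,2) triples; summing gives 3 + 6 + 0 + 1 + 6 + 0 = 16 transitive triples.
Total triples C(6,3) = 20, so cyclic triples = 20 − 16 = 4.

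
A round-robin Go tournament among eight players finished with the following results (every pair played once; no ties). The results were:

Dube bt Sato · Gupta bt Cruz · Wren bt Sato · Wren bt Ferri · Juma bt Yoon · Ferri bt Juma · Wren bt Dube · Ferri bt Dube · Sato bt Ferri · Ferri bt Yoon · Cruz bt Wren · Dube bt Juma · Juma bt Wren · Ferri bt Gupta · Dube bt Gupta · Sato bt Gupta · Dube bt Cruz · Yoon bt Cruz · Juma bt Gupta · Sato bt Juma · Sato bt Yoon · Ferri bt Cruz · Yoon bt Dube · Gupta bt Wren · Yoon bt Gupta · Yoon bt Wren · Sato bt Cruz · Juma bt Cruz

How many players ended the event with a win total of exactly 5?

Win totals: Yoon 4, Cruz 1, Ferri 5, Dube 4, Gupta 2, Sato 5, Wren 3, Juma 4.
Exactly 5: Ferri, Sato — 2 players.

2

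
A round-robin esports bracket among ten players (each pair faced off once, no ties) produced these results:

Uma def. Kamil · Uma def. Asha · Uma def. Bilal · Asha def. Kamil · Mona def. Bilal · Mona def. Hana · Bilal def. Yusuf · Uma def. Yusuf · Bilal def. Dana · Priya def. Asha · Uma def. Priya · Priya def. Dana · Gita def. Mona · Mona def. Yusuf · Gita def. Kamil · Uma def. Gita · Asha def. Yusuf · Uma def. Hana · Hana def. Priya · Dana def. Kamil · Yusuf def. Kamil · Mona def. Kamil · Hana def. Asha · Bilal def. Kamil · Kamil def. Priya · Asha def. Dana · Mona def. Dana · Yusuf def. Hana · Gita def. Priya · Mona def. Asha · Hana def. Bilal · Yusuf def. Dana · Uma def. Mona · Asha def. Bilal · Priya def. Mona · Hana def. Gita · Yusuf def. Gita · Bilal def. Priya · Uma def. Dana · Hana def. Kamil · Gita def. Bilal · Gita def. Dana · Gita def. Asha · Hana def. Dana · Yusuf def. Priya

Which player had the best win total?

Win totals: Dana 1, Uma 9, Asha 4, Hana 6, Priya 3, Mona 6, Yusuf 5, Kamil 1, Bilal 4, Gita 6.
Uma leads with 9 wins (next highest: 6).

Uma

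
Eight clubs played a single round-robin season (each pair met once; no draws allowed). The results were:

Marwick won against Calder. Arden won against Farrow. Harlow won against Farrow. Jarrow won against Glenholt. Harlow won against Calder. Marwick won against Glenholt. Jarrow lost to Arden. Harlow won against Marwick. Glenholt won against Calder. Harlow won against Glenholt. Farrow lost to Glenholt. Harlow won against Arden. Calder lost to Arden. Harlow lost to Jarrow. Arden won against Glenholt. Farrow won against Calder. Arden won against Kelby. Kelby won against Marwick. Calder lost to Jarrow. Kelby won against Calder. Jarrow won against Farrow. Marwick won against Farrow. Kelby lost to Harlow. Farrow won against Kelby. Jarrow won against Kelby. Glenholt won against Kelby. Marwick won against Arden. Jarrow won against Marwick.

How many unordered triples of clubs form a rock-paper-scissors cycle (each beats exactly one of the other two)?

Win totals: Marwick 4, Jarrow 6, Glenholt 3, Harlow 6, Arden 5, Farrow 2, Calder 0, Kelby 2.
A club with w wins dominates both others in C(w,2) triples; summing gives 6 + 15 + 3 + 15 + 10 + 1 + 0 + 1 = 51 transitive triples.
Total triples C(8,3) = 56, so cyclic triples = 56 − 51 = 5.

5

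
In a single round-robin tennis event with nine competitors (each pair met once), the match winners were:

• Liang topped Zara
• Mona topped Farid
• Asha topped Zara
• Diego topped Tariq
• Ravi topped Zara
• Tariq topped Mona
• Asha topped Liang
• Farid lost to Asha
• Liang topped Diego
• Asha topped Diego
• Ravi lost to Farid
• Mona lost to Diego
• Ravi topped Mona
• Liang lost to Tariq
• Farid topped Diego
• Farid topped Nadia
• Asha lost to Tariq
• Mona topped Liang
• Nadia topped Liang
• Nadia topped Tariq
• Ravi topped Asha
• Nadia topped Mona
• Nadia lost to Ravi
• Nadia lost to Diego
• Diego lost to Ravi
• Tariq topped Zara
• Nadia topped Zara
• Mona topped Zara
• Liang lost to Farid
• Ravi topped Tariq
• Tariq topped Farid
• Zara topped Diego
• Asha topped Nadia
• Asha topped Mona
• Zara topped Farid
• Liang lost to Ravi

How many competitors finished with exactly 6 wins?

1

Win totals: Mona 3, Farid 4, Asha 6, Liang 2, Tariq 5, Zara 2, Nadia 4, Ravi 7, Diego 3.
Exactly 6: Asha — 1 competitor.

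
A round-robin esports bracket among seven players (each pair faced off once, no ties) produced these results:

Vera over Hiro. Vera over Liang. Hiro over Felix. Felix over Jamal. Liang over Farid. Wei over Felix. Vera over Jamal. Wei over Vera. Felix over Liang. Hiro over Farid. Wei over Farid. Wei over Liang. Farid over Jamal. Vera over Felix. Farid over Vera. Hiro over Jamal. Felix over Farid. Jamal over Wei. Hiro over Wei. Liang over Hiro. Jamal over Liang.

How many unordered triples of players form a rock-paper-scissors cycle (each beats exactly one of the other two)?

Win totals: Vera 4, Hiro 4, Liang 2, Wei 4, Felix 3, Farid 2, Jamal 2.
A player with w wins dominates both others in C(w,2) triples; summing gives 6 + 6 + 1 + 6 + 3 + 1 + 1 = 24 transitive triples.
Total triples C(7,3) = 35, so cyclic triples = 35 − 24 = 11.

11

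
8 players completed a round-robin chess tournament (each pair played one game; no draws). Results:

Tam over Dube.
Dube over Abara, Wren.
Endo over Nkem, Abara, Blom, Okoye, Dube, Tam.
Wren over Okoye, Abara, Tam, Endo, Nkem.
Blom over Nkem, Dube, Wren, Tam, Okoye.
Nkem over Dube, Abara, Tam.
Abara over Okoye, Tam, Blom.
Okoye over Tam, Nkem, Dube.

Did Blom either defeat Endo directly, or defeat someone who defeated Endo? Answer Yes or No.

Blom did not beat Endo directly.
Blom beat Nkem, Dube, Wren, Tam, Okoye. Of those, Wren beat Endo.

Yes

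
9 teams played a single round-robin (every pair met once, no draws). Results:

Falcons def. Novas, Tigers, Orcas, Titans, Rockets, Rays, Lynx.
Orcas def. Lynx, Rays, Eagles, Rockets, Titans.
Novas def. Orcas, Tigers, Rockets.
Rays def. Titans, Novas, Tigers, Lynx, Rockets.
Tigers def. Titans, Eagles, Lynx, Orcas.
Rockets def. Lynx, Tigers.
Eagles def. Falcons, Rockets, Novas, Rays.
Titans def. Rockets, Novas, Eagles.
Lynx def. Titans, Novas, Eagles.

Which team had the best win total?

Falcons

Win totals: Lynx 3, Orcas 5, Falcons 7, Eagles 4, Rays 5, Novas 3, Rockets 2, Tigers 4, Titans 3.
Falcons leads with 7 wins (next highest: 5).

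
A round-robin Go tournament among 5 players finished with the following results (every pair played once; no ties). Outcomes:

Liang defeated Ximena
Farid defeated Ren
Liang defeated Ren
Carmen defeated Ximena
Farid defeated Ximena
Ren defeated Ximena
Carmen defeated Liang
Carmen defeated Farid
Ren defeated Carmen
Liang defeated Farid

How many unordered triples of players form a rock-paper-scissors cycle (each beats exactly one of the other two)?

Of the C(5,3) = 10 triples, the cyclic ones are: {Liang, Carmen, Ren}; {Carmen, Ren, Farid}.
That is 2.

2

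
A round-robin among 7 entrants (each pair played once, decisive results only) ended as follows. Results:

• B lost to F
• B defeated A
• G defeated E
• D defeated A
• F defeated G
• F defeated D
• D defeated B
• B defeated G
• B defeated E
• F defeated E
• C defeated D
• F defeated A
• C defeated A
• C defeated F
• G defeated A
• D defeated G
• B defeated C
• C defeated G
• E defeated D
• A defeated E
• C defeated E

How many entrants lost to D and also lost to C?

D beat: A, B, G.
C beat: A, D, E, F, G.
Both beat: A, G — 2.

2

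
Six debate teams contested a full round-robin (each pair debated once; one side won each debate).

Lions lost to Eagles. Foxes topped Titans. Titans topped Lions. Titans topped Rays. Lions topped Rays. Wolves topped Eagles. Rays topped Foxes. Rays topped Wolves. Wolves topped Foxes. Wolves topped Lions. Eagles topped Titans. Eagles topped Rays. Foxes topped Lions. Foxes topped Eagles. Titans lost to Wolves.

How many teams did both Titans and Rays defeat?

Titans beat: Rays, Lions.
Rays beat: Wolves, Foxes.
No one was beaten by both.

0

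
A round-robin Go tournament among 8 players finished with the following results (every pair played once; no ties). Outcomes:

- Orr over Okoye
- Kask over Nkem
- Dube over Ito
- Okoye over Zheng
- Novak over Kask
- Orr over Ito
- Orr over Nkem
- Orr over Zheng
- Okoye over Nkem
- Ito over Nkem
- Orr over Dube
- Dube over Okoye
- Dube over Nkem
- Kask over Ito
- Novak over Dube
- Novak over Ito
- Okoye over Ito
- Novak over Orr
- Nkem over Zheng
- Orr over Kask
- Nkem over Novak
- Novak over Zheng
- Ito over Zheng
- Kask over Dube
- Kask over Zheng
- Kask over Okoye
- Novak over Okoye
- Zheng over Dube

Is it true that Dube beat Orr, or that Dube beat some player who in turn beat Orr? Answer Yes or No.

No

Dube did not beat Orr directly.
Dube beat Ito, Okoye, Nkem, but each of them lost to Orr. No two-step path.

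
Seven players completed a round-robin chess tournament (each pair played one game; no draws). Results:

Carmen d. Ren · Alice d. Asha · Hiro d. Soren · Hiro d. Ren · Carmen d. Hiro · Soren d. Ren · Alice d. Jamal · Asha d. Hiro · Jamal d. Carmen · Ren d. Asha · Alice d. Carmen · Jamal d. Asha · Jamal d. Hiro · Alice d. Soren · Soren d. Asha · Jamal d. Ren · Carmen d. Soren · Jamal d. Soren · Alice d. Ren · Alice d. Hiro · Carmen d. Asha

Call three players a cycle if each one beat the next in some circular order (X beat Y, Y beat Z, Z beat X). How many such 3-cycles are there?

2

Win totals: Jamal 5, Soren 2, Carmen 4, Hiro 2, Asha 1, Alice 6, Ren 1.
A player with w wins dominates both others in C(w,2) triples; summing gives 10 + 1 + 6 + 1 + 0 + 15 + 0 = 33 transitive triples.
Total triples C(7,3) = 35, so cyclic triples = 35 − 33 = 2.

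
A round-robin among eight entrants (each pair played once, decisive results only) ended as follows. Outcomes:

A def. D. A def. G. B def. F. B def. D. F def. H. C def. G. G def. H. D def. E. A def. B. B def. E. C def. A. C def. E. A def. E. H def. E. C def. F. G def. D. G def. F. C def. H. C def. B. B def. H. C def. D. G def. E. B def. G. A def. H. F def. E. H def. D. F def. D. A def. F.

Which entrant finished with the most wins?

Win totals: A 6, B 5, C 7, D 1, E 0, F 3, G 4, H 2.
C leads with 7 wins (next highest: 6).

C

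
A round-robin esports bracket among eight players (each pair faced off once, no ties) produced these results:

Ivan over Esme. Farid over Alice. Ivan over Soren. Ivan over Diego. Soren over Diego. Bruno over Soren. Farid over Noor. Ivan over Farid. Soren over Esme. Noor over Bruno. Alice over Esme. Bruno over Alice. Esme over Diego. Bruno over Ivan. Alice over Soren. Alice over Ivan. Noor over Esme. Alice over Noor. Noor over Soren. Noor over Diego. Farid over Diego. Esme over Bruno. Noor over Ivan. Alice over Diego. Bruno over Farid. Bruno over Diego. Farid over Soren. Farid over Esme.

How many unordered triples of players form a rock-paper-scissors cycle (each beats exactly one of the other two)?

8

Win totals: Diego 0, Soren 2, Ivan 4, Noor 5, Esme 2, Bruno 5, Alice 5, Farid 5.
A player with w wins dominates both others in C(w,2) triples; summing gives 0 + 1 + 6 + 10 + 1 + 10 + 10 + 10 = 48 transitive triples.
Total triples C(8,3) = 56, so cyclic triples = 56 − 48 = 8.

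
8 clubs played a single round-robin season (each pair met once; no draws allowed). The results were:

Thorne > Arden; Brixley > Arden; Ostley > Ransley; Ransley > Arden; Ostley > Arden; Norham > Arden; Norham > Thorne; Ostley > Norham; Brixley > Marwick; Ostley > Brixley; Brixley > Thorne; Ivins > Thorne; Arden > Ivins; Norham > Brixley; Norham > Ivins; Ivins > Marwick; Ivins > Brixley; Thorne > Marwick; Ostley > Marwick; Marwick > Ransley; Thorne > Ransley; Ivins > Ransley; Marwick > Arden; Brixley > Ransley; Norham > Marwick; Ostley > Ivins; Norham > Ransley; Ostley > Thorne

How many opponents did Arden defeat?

1

Arden's results: beat Ivins; lost to Norham, Ransley, Thorne, Ostley, Brixley, Marwick.
That is 1 win.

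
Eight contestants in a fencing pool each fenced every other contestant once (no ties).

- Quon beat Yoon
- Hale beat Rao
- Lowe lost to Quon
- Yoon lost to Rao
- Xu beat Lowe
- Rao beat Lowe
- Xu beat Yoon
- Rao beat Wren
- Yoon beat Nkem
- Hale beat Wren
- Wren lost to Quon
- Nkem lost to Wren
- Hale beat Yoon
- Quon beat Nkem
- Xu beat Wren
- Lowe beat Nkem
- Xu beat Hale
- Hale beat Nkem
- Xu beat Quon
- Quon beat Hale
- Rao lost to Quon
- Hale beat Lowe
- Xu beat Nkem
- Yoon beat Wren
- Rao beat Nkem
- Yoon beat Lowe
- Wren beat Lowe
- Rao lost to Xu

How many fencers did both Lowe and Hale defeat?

1

Lowe beat: Nkem.
Hale beat: Yoon, Wren, Rao, Lowe, Nkem.
Both beat: Nkem — 1.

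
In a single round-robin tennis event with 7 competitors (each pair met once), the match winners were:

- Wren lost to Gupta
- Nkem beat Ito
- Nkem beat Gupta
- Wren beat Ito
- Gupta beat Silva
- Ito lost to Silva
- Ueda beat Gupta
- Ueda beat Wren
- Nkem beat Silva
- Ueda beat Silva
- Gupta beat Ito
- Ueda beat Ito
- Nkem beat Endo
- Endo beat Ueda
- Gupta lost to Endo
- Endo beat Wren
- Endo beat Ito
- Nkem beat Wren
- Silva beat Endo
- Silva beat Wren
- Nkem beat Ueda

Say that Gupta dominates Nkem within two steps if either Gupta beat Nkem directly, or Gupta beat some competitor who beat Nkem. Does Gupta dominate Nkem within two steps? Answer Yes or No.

No

Gupta did not beat Nkem directly.
Gupta beat Wren, Silva, Ito, but each of them lost to Nkem. No two-step path.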